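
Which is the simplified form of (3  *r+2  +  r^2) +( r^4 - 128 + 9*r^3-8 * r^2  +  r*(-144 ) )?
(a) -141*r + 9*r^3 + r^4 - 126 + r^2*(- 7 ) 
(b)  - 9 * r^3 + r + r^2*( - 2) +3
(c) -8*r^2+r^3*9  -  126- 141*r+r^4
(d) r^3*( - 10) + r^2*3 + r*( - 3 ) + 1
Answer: a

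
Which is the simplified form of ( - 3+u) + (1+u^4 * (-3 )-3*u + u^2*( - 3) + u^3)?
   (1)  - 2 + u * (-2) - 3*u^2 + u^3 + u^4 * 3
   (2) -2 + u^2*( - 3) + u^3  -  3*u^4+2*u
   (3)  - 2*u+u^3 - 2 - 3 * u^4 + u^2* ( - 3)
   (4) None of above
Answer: 3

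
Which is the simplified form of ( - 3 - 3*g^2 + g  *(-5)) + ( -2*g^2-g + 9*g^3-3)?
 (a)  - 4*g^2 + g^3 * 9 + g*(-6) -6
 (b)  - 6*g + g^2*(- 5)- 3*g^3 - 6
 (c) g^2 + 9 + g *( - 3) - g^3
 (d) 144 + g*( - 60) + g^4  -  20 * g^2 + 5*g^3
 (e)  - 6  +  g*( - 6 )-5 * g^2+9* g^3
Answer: e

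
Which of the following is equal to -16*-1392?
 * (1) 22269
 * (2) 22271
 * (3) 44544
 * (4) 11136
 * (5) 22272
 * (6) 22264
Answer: 5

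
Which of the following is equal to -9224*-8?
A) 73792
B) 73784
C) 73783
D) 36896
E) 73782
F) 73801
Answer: A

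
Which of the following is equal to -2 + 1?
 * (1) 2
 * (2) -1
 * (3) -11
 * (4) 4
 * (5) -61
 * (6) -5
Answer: 2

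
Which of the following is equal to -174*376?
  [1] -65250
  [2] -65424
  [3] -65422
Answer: 2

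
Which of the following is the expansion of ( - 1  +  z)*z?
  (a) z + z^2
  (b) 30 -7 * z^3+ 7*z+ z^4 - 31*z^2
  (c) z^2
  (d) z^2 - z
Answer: d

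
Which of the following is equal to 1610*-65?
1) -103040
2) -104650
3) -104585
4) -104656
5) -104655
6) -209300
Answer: 2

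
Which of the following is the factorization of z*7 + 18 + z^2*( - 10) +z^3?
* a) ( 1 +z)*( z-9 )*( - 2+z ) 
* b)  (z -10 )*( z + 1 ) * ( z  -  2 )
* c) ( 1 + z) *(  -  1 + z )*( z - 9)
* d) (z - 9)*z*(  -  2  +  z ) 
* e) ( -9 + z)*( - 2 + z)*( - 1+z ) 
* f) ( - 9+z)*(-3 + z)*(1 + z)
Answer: a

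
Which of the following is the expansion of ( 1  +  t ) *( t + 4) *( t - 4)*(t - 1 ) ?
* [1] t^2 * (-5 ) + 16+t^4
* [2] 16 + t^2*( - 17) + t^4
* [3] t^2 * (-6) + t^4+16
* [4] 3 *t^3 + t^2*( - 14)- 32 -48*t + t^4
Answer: 2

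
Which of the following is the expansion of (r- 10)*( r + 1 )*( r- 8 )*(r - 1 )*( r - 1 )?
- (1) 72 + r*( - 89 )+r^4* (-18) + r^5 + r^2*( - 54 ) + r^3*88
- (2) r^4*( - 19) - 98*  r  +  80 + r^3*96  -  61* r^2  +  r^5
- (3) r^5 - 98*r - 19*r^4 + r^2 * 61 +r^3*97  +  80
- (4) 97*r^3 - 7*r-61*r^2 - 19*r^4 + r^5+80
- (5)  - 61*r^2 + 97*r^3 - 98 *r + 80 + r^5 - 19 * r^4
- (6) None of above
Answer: 5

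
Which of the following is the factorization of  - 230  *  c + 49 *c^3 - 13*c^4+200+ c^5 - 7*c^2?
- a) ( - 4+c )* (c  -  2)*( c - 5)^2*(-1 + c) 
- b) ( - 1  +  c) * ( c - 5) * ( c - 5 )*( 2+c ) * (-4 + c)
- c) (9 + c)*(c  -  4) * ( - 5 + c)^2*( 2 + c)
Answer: b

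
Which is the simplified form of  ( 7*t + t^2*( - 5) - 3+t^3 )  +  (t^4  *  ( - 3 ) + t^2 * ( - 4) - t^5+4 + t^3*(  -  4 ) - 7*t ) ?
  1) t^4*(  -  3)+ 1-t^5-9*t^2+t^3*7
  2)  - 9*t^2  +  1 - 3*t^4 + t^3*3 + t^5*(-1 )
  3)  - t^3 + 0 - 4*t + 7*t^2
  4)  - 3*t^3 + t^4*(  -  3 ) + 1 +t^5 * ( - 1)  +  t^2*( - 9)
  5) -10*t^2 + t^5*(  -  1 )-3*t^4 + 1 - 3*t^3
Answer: 4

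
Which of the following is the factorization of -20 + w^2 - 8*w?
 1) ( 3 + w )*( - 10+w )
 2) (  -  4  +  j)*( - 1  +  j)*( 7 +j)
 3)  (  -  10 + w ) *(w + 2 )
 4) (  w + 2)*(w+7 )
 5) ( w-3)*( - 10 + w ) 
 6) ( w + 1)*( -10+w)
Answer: 3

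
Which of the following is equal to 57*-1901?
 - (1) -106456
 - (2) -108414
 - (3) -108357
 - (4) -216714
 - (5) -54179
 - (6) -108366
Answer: 3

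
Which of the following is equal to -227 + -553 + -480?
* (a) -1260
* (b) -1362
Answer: a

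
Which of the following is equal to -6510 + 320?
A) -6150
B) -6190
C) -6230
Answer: B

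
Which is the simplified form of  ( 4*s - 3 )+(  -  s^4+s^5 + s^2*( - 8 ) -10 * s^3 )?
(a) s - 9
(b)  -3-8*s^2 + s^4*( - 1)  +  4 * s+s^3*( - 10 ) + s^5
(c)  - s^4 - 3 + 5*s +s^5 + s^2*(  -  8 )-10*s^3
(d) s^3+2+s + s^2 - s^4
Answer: b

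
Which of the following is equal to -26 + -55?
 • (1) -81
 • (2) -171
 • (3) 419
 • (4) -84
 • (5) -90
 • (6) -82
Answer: 1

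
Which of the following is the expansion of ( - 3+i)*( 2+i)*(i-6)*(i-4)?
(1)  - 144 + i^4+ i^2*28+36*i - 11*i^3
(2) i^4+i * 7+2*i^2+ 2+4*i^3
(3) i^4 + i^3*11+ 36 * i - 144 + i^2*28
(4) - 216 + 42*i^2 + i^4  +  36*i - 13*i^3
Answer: 1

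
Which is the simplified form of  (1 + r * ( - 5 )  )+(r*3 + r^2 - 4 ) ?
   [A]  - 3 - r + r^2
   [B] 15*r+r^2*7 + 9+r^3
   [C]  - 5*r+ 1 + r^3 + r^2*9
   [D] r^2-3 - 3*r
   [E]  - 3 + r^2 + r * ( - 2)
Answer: E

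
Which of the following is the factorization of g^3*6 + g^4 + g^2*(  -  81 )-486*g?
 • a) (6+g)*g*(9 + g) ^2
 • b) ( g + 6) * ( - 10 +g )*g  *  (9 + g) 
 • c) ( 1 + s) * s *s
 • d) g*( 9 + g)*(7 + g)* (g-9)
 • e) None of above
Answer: e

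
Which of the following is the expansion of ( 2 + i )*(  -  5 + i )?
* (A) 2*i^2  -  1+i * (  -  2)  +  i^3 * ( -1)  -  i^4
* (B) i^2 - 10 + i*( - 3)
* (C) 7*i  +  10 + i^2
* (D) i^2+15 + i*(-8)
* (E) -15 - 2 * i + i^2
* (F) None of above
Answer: B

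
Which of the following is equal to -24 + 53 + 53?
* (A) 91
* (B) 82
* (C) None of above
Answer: B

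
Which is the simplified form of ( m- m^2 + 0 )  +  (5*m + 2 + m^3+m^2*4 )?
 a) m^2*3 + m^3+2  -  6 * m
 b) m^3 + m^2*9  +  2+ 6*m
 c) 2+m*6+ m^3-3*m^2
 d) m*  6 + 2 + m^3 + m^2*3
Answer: d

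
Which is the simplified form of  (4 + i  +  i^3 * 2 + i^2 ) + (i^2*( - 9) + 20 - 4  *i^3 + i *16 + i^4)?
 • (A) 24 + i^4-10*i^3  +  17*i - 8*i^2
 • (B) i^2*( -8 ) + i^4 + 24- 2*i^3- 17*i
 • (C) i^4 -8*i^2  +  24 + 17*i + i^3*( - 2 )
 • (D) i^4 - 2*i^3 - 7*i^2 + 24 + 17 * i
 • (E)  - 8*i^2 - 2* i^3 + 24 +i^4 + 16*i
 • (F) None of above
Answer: C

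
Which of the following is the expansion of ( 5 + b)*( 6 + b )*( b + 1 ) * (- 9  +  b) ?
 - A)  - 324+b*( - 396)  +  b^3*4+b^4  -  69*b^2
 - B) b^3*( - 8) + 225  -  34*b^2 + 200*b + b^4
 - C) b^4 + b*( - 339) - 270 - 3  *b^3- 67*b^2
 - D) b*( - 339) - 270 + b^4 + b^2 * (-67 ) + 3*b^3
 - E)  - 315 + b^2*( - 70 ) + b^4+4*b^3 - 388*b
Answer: D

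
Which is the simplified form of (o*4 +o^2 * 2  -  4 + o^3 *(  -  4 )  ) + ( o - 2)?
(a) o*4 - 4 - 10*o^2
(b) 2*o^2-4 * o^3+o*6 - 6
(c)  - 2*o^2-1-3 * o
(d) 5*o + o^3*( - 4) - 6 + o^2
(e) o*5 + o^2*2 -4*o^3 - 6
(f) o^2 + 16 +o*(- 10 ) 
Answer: e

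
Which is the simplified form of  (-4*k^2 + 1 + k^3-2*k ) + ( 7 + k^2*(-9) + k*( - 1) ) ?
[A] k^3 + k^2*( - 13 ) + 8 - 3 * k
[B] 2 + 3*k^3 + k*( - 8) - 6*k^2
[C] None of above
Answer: A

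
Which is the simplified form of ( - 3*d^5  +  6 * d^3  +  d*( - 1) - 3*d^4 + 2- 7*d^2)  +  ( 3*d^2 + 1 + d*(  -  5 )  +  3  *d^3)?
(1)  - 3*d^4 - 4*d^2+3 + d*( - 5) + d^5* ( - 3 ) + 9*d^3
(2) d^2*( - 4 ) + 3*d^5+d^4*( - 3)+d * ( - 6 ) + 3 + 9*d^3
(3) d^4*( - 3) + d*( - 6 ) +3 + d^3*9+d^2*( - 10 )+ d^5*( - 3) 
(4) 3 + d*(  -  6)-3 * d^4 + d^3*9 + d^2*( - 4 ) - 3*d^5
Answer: 4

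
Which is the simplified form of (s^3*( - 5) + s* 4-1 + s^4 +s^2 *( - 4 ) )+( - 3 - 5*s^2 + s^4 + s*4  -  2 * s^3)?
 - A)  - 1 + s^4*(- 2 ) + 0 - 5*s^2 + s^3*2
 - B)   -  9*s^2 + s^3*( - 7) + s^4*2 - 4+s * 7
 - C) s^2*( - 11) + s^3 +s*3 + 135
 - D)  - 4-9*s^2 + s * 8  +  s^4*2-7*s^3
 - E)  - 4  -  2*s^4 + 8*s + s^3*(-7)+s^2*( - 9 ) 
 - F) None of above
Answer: D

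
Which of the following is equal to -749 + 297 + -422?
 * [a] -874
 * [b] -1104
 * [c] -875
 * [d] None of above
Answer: a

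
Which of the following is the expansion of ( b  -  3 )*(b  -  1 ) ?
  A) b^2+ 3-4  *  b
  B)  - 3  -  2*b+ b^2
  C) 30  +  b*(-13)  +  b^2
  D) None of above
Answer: A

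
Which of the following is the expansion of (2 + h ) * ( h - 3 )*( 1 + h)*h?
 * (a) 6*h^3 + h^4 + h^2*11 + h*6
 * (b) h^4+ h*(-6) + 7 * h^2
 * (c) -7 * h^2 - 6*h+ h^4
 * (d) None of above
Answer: c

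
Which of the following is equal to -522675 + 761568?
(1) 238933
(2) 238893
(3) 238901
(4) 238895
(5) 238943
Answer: 2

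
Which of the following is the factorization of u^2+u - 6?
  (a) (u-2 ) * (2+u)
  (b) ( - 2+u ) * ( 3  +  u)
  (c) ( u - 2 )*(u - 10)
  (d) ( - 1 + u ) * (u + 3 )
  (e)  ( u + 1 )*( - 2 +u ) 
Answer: b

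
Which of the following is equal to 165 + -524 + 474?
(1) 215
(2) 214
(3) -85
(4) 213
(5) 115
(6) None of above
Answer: 5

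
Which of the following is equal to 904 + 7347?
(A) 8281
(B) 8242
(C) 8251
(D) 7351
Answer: C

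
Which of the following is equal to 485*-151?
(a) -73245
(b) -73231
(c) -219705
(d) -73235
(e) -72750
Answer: d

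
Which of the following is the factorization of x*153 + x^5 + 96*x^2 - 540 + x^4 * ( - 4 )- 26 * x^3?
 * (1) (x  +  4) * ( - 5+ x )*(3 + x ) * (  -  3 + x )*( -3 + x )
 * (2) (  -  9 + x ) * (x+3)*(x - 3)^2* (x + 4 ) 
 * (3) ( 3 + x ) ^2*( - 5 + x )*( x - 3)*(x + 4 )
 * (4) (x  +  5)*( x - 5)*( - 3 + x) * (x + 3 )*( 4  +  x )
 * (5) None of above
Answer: 1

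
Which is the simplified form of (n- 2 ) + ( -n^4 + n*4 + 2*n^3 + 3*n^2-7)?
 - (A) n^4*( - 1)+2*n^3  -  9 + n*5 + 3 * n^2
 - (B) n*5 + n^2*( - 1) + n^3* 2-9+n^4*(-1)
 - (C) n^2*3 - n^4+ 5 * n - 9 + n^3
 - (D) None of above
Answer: A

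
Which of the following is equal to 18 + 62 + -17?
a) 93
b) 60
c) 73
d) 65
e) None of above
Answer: e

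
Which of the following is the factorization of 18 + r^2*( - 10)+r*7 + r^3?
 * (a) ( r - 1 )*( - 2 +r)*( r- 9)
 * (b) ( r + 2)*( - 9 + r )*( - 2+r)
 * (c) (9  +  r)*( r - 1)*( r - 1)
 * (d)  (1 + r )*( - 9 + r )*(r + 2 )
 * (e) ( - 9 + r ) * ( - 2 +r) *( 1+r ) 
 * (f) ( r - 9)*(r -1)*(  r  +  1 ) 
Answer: e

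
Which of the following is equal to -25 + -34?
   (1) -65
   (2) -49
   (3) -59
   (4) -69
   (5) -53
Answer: 3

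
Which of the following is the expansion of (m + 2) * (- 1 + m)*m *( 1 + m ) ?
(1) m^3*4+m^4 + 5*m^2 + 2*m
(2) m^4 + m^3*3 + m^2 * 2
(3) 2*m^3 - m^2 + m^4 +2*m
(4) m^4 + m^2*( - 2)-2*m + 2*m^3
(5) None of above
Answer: 5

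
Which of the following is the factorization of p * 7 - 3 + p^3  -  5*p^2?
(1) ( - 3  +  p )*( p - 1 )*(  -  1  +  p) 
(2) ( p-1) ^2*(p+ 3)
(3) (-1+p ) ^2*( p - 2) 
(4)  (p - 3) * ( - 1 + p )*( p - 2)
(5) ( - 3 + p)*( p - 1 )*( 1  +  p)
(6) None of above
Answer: 1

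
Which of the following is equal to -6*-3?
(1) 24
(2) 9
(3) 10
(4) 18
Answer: 4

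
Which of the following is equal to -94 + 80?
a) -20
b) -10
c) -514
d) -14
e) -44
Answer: d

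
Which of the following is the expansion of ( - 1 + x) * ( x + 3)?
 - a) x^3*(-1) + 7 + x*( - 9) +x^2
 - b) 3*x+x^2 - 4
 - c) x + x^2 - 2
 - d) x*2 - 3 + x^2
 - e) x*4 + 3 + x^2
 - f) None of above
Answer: d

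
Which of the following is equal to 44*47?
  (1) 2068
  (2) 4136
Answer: 1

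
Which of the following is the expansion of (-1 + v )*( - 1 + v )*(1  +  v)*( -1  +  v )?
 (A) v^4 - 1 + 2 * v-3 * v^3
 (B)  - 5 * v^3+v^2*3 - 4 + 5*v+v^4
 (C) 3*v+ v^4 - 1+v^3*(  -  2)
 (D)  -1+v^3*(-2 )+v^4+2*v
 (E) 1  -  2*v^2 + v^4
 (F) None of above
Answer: D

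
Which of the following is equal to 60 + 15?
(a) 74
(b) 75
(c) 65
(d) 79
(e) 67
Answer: b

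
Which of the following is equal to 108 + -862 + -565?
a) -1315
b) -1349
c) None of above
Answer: c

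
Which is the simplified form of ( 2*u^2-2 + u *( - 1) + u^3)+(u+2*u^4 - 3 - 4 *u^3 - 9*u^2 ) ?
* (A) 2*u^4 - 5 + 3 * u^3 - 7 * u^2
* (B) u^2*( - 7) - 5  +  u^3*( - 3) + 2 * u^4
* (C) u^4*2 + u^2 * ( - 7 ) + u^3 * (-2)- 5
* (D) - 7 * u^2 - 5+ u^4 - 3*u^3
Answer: B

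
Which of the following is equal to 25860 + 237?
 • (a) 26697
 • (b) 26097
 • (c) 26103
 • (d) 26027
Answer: b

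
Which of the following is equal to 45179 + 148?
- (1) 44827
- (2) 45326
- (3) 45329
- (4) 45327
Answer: 4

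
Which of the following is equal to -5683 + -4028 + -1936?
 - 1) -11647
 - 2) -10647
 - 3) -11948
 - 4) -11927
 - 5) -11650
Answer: 1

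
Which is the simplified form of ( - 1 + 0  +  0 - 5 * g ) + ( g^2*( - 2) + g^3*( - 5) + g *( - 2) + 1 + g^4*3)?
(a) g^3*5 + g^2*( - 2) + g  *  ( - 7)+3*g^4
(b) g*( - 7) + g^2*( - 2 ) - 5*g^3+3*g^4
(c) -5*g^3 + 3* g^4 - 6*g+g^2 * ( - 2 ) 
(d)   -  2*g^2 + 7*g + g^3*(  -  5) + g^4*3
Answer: b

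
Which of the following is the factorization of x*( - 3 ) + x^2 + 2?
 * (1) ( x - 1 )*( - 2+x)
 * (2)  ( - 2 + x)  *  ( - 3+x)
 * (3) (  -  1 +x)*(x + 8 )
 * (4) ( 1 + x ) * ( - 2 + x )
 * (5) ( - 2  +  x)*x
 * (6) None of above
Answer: 1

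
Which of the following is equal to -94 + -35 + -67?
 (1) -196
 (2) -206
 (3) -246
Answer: 1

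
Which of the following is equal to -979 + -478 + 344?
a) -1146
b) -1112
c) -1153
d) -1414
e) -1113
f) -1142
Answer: e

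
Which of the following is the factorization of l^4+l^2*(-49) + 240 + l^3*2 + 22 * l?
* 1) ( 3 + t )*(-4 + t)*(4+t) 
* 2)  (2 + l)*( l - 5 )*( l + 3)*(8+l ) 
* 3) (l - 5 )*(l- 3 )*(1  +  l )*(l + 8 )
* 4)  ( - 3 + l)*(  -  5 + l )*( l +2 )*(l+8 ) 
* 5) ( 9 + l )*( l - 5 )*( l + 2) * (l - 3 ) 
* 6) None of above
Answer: 4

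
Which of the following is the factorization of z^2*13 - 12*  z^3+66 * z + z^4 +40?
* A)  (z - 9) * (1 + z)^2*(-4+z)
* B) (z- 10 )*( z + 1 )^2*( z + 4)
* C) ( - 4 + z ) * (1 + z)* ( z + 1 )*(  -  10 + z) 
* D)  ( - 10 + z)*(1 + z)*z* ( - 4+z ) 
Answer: C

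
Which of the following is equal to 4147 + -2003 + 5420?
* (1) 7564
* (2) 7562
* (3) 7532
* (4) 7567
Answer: 1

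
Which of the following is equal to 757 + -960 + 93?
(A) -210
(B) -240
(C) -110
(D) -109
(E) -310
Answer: C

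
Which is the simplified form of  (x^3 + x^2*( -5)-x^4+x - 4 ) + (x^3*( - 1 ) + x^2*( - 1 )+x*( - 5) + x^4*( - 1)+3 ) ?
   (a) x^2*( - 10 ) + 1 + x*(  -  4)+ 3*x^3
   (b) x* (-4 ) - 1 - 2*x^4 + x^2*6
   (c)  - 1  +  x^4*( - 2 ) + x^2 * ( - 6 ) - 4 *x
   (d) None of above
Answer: c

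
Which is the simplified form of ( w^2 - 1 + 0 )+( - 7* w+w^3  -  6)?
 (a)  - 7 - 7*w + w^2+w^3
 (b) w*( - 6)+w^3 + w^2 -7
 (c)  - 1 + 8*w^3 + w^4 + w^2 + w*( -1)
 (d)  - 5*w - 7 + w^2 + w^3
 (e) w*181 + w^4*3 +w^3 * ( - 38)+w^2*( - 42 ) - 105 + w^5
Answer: a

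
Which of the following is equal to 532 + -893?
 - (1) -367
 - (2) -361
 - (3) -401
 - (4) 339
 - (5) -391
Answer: 2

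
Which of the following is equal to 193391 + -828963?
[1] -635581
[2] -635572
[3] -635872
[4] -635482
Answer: 2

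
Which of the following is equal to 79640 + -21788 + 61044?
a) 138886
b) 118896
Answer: b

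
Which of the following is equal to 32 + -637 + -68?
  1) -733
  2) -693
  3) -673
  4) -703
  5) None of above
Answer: 3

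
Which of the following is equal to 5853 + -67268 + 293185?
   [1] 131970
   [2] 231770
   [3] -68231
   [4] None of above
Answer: 2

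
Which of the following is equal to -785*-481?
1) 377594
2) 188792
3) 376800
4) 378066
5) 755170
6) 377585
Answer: 6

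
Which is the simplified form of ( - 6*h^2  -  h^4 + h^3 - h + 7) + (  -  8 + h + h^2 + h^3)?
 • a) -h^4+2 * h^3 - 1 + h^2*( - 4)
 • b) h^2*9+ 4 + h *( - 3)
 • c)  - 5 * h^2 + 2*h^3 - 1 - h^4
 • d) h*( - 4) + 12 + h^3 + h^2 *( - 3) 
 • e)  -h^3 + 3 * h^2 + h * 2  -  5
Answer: c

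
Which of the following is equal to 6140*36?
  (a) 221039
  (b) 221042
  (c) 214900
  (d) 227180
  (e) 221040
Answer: e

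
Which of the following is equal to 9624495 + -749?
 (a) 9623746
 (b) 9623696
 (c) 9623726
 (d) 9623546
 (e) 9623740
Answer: a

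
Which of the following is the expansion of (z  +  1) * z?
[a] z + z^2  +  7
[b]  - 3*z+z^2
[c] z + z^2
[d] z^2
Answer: c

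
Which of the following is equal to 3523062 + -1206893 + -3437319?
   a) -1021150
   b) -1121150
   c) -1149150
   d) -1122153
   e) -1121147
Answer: b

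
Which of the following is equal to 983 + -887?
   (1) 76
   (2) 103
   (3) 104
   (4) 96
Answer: 4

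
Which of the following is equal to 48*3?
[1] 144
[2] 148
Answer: 1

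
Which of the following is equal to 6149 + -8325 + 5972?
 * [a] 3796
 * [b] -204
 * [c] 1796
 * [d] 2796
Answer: a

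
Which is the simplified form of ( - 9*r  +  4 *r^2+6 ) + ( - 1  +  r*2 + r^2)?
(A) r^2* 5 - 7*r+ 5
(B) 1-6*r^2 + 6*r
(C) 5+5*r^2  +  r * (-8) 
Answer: A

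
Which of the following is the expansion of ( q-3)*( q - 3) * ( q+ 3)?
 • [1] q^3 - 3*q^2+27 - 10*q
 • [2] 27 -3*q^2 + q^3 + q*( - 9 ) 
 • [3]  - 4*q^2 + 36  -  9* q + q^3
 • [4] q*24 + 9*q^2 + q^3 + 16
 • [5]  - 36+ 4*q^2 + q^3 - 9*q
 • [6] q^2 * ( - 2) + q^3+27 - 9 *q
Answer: 2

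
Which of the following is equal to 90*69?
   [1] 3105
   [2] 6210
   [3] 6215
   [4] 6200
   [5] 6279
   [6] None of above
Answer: 2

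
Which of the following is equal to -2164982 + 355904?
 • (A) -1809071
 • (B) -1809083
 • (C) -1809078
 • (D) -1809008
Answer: C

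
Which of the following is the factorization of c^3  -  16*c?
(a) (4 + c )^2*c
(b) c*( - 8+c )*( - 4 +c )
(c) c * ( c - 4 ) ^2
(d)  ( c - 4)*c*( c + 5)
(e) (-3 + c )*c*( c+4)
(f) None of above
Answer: f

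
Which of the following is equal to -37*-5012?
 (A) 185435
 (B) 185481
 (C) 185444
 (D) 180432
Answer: C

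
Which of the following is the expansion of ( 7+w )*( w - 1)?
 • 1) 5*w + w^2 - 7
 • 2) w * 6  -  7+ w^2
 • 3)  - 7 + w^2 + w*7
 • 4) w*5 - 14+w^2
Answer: 2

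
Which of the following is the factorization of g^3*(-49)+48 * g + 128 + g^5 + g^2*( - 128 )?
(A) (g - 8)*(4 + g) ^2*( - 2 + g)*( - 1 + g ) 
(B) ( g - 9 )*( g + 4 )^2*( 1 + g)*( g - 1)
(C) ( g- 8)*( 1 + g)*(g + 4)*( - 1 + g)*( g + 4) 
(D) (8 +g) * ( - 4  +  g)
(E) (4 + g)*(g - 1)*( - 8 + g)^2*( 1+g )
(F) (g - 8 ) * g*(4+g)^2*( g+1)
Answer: C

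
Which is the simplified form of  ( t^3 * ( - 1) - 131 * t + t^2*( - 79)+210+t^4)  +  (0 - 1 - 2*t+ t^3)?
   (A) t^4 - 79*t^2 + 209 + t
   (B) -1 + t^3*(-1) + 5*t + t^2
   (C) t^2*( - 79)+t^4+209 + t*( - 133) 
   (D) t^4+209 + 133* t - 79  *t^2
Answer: C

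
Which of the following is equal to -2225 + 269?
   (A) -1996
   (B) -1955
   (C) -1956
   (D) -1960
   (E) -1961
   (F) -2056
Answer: C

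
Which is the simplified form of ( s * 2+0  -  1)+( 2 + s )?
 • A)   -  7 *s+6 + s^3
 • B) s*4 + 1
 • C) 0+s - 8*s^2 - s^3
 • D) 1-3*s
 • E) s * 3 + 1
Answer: E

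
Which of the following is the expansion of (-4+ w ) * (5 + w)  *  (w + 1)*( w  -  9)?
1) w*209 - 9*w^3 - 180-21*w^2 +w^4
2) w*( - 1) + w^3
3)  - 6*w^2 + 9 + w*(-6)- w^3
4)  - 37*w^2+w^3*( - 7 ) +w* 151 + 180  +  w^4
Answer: 4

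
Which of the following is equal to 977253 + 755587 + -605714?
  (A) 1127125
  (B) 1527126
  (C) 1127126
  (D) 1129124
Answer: C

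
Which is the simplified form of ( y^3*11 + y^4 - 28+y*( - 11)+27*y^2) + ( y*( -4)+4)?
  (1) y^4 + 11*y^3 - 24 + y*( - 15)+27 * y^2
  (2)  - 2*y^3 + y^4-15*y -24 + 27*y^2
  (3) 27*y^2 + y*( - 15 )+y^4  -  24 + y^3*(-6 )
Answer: 1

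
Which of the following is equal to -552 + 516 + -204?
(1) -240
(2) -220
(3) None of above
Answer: 1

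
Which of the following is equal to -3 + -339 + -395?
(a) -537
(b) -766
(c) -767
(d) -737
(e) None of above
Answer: d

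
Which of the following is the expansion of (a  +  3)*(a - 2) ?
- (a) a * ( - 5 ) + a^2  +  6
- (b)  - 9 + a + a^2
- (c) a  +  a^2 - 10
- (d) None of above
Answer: d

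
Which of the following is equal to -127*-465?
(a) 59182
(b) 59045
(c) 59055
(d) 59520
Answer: c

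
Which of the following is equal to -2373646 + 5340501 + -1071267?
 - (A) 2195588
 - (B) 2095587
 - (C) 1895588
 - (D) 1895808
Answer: C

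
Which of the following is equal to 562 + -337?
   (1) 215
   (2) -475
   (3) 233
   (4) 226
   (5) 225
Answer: 5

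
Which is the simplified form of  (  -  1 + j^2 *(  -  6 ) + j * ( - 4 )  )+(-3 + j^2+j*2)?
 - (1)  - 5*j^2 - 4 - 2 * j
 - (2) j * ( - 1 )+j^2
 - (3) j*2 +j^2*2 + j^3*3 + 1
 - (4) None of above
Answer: 1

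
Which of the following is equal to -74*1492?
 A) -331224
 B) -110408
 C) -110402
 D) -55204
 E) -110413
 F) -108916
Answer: B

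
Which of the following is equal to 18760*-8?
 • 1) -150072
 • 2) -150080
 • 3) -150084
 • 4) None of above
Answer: 2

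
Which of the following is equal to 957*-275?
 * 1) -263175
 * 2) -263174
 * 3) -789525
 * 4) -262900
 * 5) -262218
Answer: 1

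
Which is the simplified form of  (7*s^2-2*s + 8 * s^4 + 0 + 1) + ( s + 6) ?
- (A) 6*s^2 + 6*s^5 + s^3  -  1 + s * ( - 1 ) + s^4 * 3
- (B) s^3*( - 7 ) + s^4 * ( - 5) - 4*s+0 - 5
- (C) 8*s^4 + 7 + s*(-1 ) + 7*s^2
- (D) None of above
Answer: C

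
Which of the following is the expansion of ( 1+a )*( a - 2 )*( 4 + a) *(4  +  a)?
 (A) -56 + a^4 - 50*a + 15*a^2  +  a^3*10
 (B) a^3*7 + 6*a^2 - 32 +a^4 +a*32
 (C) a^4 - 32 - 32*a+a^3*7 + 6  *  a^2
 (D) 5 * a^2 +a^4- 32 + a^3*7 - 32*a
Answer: C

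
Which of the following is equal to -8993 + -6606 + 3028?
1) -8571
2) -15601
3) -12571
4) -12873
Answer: 3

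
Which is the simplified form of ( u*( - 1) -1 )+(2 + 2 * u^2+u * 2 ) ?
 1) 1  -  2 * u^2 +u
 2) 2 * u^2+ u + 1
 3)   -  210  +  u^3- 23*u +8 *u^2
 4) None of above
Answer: 2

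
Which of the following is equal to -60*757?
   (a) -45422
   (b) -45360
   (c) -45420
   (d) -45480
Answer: c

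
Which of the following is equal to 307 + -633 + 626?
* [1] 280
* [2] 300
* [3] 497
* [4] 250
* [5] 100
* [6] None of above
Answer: 2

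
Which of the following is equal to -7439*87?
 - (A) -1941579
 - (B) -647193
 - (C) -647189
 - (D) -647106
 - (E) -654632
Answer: B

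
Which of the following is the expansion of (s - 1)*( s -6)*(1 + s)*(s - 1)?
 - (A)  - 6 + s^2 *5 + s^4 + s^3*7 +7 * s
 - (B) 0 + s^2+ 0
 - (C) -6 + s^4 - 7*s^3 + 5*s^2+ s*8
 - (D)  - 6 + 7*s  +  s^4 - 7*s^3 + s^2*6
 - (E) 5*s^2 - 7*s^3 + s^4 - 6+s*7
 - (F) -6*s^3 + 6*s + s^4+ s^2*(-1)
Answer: E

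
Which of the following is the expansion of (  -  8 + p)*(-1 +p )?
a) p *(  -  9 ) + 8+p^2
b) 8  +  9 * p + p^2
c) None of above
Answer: a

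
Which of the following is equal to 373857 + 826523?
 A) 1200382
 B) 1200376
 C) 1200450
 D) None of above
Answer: D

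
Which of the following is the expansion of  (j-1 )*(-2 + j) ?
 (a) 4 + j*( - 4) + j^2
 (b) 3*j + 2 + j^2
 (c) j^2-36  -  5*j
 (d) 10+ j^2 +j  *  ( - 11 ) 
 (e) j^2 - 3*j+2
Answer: e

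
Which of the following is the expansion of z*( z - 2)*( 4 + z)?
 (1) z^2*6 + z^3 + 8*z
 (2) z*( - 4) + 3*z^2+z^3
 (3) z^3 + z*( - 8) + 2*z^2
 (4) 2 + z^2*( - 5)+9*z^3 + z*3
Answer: 3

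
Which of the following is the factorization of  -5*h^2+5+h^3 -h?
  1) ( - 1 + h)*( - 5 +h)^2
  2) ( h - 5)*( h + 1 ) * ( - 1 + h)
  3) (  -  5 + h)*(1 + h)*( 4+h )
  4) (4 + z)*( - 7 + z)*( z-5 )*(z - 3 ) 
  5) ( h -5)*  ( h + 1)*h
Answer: 2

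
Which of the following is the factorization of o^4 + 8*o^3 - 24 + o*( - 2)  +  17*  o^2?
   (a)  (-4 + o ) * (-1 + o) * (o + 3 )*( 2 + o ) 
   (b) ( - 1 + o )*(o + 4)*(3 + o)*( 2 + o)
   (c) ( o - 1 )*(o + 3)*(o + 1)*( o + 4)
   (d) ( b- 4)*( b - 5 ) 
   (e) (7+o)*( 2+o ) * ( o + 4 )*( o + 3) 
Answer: b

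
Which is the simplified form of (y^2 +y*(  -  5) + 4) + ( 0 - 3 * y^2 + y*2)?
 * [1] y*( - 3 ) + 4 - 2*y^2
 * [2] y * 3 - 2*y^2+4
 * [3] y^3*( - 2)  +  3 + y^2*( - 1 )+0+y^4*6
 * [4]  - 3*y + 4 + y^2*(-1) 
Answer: 1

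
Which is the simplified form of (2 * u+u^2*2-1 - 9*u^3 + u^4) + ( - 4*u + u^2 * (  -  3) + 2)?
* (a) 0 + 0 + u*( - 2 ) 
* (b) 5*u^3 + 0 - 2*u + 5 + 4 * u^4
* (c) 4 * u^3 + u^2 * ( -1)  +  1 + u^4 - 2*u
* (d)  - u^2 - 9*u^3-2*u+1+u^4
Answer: d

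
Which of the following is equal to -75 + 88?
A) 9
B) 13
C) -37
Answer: B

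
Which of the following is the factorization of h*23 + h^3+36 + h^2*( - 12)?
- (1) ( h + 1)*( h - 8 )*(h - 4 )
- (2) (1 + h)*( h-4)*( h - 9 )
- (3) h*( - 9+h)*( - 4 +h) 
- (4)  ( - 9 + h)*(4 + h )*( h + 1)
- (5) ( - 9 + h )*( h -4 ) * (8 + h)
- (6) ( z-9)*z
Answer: 2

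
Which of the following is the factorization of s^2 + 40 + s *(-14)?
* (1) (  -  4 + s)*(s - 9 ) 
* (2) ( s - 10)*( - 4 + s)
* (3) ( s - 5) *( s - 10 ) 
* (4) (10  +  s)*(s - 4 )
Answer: 2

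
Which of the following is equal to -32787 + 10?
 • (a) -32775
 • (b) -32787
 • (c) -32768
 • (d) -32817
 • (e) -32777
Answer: e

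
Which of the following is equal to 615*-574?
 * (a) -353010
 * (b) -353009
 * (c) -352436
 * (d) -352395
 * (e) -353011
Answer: a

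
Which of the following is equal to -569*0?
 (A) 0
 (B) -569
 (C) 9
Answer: A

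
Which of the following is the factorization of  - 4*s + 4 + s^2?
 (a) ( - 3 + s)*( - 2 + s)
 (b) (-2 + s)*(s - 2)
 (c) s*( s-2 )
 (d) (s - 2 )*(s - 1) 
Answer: b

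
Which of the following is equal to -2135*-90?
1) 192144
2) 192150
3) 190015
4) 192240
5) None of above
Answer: 2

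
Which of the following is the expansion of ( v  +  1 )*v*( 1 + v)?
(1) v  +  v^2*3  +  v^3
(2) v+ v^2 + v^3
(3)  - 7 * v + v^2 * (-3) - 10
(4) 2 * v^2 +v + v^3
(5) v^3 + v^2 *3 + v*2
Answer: 4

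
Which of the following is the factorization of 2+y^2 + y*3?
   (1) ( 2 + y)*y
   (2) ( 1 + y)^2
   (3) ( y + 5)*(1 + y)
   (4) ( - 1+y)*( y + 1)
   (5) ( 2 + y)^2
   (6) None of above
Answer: 6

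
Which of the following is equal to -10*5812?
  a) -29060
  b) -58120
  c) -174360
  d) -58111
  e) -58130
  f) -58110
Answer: b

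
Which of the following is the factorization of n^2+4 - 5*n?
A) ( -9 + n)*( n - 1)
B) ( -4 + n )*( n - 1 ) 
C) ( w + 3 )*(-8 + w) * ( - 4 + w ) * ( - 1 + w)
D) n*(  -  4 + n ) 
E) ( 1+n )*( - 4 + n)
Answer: B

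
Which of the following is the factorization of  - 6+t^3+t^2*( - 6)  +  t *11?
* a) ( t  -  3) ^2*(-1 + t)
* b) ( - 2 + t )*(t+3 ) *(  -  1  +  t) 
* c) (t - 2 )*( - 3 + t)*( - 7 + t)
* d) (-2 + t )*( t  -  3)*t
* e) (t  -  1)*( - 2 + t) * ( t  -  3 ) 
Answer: e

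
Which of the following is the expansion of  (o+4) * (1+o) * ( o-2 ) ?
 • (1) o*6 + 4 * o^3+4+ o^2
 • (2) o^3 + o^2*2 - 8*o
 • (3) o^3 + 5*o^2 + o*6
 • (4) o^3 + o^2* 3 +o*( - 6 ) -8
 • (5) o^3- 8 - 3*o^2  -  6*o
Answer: 4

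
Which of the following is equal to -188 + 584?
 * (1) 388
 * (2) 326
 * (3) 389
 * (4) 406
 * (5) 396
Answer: 5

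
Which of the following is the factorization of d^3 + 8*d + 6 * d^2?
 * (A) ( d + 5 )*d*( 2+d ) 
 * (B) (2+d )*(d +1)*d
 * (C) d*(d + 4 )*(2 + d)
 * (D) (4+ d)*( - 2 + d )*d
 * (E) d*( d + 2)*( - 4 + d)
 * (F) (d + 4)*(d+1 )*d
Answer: C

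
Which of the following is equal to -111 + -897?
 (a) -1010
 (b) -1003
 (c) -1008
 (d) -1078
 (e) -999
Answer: c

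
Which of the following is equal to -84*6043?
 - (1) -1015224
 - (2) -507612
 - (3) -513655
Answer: 2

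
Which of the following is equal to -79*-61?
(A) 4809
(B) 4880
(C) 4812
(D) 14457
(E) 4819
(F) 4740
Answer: E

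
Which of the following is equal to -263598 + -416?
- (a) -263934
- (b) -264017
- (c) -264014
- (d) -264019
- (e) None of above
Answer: c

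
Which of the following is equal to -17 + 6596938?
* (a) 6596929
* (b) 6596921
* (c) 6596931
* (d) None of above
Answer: b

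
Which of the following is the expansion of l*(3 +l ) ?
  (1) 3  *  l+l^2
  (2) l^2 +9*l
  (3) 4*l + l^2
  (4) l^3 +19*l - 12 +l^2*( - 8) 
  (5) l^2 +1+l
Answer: 1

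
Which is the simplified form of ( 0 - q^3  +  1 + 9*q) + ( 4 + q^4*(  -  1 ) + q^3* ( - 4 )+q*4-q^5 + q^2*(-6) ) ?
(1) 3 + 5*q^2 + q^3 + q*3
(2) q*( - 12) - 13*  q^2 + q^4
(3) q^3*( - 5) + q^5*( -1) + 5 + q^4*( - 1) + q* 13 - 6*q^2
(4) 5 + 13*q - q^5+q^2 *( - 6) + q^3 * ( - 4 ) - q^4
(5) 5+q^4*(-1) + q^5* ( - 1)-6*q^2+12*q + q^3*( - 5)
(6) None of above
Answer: 3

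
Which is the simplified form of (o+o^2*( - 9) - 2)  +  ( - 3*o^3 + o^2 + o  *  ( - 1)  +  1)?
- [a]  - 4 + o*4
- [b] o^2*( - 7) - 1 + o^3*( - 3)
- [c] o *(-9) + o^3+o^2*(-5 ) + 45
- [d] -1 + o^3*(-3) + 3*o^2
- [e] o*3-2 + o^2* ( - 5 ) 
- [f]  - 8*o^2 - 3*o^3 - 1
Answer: f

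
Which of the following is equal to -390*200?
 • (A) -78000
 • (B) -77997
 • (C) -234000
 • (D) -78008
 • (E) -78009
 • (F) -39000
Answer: A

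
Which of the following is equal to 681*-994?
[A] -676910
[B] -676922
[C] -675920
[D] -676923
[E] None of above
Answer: E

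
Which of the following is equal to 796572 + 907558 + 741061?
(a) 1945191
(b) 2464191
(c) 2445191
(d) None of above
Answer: c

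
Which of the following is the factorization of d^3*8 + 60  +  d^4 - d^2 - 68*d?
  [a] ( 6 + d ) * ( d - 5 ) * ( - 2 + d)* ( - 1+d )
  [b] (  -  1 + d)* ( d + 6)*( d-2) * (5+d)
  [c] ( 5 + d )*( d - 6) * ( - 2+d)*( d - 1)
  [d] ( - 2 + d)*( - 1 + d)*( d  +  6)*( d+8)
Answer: b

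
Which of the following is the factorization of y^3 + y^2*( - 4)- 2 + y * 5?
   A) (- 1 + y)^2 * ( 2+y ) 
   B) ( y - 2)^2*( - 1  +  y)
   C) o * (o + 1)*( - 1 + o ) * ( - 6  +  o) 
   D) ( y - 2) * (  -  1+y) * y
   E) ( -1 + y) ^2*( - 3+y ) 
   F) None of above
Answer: F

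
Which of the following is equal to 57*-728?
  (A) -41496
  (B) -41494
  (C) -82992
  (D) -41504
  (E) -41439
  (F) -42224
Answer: A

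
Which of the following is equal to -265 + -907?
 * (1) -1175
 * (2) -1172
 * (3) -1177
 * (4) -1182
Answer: 2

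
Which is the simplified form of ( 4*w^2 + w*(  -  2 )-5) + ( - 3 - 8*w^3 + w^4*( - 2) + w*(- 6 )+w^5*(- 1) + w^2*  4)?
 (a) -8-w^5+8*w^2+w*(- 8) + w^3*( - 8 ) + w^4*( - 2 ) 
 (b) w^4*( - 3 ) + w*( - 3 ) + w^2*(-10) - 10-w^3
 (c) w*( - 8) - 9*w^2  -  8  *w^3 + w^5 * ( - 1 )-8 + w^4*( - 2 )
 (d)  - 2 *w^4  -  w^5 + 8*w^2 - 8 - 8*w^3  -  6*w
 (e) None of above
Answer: a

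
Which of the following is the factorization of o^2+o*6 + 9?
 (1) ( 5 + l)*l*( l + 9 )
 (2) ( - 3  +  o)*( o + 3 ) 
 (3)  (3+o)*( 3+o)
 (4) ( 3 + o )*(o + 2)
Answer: 3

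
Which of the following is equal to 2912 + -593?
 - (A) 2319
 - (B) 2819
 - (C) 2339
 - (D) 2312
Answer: A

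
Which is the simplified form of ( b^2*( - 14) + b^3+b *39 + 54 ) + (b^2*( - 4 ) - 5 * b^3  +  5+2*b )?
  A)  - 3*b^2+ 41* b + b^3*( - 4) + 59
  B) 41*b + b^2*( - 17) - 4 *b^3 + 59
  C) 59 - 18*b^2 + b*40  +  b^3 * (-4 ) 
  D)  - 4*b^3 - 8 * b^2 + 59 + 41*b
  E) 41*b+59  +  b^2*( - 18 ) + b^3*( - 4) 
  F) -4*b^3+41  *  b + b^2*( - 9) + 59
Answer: E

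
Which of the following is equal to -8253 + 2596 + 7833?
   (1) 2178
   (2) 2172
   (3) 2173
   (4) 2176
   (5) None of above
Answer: 4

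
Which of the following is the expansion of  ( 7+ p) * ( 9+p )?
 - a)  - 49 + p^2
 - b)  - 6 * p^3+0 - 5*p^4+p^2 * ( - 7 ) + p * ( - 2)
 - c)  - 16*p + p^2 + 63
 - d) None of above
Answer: d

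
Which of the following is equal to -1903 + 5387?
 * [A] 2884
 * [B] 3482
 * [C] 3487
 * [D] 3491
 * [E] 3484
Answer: E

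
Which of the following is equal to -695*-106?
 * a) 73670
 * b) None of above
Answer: a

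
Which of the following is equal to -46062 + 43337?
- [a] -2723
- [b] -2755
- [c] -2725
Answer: c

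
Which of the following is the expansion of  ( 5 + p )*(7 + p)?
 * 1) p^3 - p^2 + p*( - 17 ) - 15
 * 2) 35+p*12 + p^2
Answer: 2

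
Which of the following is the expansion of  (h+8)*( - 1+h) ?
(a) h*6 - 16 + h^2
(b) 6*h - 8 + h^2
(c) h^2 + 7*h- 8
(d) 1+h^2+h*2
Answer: c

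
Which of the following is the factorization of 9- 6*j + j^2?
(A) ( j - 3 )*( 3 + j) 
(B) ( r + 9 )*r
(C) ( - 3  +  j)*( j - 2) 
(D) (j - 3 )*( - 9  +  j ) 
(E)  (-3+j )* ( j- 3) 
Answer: E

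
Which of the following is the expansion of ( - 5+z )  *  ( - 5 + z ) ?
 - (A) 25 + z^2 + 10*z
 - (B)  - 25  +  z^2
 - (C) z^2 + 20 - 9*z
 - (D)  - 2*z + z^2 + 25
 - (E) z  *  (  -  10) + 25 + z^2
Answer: E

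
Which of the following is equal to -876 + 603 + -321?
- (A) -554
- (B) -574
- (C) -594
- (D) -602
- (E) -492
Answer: C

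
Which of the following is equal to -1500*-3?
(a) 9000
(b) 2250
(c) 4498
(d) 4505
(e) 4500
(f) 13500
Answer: e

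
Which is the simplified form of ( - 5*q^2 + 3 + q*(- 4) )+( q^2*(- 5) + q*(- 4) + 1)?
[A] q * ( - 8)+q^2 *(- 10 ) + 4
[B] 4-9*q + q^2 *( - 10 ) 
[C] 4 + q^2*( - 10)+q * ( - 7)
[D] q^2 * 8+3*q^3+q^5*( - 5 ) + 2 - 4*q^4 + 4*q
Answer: A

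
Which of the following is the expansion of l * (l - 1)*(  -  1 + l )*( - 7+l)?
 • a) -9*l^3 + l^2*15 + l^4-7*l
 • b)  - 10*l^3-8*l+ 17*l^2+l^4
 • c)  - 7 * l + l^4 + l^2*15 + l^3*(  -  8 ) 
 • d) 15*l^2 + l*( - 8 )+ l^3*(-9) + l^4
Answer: a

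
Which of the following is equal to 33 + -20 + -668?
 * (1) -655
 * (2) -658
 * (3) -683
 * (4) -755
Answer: 1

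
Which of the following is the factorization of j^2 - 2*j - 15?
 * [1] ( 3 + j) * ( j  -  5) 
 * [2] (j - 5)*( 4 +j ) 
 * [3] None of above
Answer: 1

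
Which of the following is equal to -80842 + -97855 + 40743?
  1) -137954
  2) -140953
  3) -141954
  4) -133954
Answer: 1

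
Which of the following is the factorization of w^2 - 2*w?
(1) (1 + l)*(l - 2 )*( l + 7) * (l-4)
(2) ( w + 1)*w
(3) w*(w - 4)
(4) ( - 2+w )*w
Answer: 4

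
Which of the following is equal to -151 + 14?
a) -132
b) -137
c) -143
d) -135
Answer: b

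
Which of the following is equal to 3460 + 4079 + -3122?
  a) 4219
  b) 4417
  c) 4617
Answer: b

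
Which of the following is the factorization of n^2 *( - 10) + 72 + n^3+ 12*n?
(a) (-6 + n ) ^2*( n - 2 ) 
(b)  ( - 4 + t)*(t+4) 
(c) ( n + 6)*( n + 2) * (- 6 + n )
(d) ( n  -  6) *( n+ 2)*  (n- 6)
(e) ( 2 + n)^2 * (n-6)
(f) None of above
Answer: d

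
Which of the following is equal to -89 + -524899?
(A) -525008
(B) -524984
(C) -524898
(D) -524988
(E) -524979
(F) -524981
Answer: D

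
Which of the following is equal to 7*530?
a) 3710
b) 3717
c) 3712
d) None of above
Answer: a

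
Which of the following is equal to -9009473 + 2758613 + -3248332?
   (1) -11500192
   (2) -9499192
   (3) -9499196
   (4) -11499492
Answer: 2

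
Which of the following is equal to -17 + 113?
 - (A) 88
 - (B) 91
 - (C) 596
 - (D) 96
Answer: D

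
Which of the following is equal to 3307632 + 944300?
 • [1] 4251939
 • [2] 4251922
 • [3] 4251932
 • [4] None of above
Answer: 3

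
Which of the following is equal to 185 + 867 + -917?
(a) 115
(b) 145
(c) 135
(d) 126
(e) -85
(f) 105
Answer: c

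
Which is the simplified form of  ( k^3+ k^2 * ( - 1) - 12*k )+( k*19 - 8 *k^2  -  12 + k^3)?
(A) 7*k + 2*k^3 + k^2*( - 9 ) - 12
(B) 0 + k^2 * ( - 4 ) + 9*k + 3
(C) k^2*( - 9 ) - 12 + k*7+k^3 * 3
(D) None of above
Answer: A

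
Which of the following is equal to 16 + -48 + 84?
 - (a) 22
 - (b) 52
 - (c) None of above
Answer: b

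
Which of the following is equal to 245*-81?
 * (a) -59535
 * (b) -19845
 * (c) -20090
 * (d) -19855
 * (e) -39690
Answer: b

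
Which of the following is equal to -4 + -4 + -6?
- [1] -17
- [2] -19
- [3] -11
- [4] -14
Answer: 4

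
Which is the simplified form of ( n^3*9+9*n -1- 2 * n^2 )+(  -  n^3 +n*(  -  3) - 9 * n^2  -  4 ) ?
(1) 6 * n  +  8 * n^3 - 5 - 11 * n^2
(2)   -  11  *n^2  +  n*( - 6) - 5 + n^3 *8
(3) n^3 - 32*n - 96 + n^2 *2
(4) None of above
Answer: 1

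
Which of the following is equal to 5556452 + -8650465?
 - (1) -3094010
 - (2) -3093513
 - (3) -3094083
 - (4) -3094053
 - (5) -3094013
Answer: 5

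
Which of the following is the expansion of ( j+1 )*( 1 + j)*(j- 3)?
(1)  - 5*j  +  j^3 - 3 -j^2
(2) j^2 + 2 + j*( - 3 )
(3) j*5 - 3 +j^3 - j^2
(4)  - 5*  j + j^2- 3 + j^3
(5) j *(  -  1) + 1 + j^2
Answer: 1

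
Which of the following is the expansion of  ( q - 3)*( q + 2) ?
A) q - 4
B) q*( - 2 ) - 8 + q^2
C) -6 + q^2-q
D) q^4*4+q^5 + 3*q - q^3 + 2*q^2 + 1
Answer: C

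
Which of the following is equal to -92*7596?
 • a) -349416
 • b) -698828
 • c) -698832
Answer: c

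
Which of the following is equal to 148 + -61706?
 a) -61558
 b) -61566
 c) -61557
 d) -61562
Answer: a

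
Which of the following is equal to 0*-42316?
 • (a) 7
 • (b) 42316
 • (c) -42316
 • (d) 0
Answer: d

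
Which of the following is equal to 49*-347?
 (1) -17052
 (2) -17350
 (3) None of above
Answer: 3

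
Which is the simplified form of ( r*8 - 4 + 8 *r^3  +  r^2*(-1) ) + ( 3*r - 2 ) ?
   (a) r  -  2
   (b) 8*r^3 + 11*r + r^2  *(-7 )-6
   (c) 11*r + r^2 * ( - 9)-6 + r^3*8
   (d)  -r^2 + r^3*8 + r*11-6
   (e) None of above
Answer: d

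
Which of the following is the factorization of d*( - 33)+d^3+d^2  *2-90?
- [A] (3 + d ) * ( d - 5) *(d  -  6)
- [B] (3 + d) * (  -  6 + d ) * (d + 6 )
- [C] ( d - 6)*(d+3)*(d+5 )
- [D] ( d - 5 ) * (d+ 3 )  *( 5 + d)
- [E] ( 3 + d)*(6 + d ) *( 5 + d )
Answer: C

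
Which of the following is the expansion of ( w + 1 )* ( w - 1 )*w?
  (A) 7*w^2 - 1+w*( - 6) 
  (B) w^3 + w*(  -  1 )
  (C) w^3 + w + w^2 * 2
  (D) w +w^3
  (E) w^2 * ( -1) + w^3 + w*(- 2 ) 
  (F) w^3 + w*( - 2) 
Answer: B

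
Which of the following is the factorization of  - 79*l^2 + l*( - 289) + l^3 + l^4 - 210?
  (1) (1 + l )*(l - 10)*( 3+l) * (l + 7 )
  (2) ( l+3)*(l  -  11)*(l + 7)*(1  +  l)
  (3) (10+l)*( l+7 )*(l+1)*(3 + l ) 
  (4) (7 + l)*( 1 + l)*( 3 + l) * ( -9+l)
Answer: 1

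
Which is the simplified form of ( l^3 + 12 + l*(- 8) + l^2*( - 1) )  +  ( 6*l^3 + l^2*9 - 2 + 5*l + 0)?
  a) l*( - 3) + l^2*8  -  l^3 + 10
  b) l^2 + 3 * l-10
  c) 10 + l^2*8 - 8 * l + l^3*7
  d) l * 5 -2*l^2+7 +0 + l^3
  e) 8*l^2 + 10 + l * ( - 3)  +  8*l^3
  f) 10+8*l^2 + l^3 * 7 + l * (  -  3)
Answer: f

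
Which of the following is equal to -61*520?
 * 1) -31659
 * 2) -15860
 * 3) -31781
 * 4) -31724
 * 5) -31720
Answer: 5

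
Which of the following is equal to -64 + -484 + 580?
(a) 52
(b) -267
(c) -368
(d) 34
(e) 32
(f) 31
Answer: e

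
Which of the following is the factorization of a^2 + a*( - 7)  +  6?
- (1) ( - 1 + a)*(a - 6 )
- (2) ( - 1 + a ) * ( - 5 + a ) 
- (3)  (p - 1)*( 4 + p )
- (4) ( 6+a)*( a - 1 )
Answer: 1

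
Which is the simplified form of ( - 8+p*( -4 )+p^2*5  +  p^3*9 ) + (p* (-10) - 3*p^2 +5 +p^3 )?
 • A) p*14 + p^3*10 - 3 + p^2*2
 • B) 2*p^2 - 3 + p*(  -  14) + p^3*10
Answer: B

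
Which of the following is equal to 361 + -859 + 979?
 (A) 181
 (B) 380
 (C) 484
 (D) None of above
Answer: D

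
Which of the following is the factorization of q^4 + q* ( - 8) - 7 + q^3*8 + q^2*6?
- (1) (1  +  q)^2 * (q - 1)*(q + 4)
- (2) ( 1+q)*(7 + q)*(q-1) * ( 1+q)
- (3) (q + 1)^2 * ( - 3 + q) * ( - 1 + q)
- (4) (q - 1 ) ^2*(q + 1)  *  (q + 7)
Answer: 2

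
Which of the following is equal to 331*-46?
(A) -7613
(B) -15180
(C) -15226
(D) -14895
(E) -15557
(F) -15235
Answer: C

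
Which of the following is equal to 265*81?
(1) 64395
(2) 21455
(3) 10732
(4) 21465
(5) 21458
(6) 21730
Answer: 4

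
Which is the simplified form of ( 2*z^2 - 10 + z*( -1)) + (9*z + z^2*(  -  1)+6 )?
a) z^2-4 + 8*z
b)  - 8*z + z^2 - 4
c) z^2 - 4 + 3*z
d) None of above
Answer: a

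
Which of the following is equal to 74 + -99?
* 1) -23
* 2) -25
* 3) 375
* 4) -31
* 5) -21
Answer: 2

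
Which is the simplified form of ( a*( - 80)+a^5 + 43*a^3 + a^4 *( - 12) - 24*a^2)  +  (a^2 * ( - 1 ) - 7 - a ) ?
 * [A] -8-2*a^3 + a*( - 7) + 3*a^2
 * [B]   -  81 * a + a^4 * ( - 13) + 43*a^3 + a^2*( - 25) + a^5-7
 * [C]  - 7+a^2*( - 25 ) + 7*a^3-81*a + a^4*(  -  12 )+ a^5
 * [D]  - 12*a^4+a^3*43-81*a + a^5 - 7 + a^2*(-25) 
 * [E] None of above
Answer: D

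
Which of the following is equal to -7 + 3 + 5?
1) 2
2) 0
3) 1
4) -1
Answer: 3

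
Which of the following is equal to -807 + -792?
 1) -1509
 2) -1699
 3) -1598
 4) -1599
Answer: 4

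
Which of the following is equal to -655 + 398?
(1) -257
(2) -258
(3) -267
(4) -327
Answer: 1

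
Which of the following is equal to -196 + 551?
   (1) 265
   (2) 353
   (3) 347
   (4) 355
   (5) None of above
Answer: 4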